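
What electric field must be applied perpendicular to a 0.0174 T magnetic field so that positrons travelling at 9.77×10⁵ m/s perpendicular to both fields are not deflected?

For straight-line motion qE = qvB, so E = vB.
E = 9.77×10⁵ × 0.0174 = 1.70×10⁴ V/m.

E = 1.70×10⁴ V/m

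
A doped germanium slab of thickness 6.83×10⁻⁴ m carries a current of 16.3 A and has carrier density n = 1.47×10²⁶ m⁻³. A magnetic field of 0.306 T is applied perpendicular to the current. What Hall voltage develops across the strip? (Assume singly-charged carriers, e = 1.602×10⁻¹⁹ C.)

V_H = IB/(n e t).
V_H = (16.3)(0.306)/((1.47×10²⁶)(1.602×10⁻¹⁹)(6.83×10⁻⁴)) ≈ 3.10×10⁻⁴ V.

V_H ≈ 3.10×10⁻⁴ V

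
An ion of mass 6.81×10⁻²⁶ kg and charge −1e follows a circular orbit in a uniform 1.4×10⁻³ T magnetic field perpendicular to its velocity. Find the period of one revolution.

The cyclotron period depends only on m, q, B: T = 2πm/(|q|B).
T = 2π(6.81×10⁻²⁶)/((1.602×10⁻¹⁹)(1.4×10⁻³)) ≈ 1.9×10⁻³ s.

T ≈ 1.9×10⁻³ s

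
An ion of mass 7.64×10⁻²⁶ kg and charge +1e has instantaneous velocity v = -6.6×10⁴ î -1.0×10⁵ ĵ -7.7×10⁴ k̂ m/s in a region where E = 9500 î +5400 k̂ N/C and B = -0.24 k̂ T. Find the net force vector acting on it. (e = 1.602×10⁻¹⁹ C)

v×B = (2.40×10⁴, -1.58×10⁴, 0) N/C.
E + v×B = (3.35×10⁴, -1.58×10⁴, 5400) N/C.
F = q(E + v×B) = (1.602×10⁻¹⁹ C)·(3.35×10⁴, -1.58×10⁴, 5400) = (5.37×10⁻¹⁵, -2.54×10⁻¹⁵, 8.65×10⁻¹⁶) N.

F ≈ (5.37×10⁻¹⁵, -2.54×10⁻¹⁵, 8.65×10⁻¹⁶) N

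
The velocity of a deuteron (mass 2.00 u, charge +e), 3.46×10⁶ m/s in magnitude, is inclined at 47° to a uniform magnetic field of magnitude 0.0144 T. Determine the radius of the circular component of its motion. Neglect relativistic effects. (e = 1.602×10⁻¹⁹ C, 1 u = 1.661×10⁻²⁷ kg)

v⊥ = v sinθ = 3.46×10⁶·sin47° ≈ 2.530×10⁶ m/s.
r = m v⊥/(|q|B) = (3.322×10⁻²⁷)(2.530×10⁶)/((1.602×10⁻¹⁹)(0.0144)) ≈ 3.64 m.

r ≈ 3.64 m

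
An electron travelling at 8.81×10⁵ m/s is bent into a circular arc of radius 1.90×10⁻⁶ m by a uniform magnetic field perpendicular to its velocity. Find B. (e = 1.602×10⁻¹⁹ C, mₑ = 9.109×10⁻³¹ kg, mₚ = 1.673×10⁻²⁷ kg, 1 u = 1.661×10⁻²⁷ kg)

B ≈ 2.64 T

From |q|vB = mv²/r, B = mv/(|q|r).
B = (9.109×10⁻³¹)(8.81×10⁵)/((1.602×10⁻¹⁹)(1.90×10⁻⁶)) ≈ 2.64 T.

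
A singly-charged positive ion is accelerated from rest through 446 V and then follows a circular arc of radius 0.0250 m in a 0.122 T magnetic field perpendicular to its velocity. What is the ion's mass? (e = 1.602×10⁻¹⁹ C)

m ≈ 1.67×10⁻²⁷ kg

Combine |q|V = ½mv² and r = mv/(|q|B): eliminate v to get m = qB²r²/(2V).
m = (1.602×10⁻¹⁹)(0.122)²(0.0250)²/(2·446) ≈ 1.67×10⁻²⁷ kg.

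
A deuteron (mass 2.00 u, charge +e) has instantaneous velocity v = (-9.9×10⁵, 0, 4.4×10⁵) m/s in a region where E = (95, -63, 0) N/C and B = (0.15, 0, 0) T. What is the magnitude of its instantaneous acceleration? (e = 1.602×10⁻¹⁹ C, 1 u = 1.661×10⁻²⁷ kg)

v×B = (0, 6.60×10⁴, 0) N/C.
E + v×B = (95.0, 6.59×10⁴, 0) N/C.
F = q(E + v×B) = (1.602×10⁻¹⁹ C)·(95.0, 6.59×10⁴, 0) = (1.52×10⁻¹⁷, 1.06×10⁻¹⁴, 0) N.
|a| = |F|/m = 1.056×10⁻¹⁴/3.322×10⁻²⁷ ≈ 3.18×10¹² m/s².

|a| ≈ 3.18×10¹² m/s²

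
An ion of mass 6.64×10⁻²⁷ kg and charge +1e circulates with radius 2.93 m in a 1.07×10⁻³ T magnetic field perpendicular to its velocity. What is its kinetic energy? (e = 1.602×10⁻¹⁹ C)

v = |q|Br/m, then KE = ½mv² = (qBr)²/(2m).
v = (1.602×10⁻¹⁹)(1.07×10⁻³)(2.93)/6.64×10⁻²⁷ ≈ 7.564×10⁴ m/s.
KE = ½(6.64×10⁻²⁷)(7.564×10⁴)² ≈ 1.90×10⁻¹⁷ J = 119 eV.

KE ≈ 119 eV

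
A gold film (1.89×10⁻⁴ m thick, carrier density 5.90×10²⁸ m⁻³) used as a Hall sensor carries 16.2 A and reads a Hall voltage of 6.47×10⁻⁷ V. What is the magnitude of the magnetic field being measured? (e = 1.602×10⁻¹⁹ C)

From V_H = IB/(n e t), B = V_H n e t / I.
B = (6.47×10⁻⁷)(5.90×10²⁸)(1.602×10⁻¹⁹)(1.89×10⁻⁴)/16.2 ≈ 0.0713 T.

B ≈ 0.0713 T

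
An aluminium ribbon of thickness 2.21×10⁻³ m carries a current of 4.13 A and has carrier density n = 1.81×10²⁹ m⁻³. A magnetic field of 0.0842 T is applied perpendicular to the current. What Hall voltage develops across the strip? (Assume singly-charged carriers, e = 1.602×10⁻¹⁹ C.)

V_H ≈ 5.43×10⁻⁹ V

V_H = IB/(n e t).
V_H = (4.13)(0.0842)/((1.81×10²⁹)(1.602×10⁻¹⁹)(2.21×10⁻³)) ≈ 5.43×10⁻⁹ V.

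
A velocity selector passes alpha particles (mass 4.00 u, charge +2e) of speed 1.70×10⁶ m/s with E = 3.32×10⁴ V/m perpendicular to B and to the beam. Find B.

B = 0.0195 T

Balance of forces in the selector: qE = qvB ⇒ B = E/v.
B = 3.32×10⁴/1.70×10⁶ = 0.0195 T.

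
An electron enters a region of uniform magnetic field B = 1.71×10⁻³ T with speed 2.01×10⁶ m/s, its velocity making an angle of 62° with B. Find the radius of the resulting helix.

v⊥ = v sinθ = 2.01×10⁶·sin62° ≈ 1.775×10⁶ m/s.
r = m v⊥/(|q|B) = (9.109×10⁻³¹)(1.775×10⁶)/((1.602×10⁻¹⁹)(1.71×10⁻³)) ≈ 5.90×10⁻³ m.

r ≈ 5.90×10⁻³ m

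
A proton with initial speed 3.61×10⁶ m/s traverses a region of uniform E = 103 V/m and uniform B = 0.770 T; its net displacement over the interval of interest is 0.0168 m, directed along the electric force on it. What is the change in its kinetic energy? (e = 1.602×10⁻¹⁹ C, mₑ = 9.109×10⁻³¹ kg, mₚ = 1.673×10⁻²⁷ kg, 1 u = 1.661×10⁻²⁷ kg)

The magnetic force is always ⟂ v and does no work; only the electric force changes KE.
ΔKE = F_E · d = |q|E d = (1.602×10⁻¹⁹)(103)(0.0168) ≈ 2.77×10⁻¹⁹ J.

ΔKE ≈ 2.77×10⁻¹⁹ J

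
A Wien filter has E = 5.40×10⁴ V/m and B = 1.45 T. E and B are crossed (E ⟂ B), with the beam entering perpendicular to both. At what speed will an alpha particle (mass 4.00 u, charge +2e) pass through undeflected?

v = 3.72×10⁴ m/s

Straight-line motion ⇒ electric and magnetic forces cancel, so E = vB.
v = E/B = 5.40×10⁴/1.45 = 3.72×10⁴ m/s.
The result is independent of the particle's charge and mass.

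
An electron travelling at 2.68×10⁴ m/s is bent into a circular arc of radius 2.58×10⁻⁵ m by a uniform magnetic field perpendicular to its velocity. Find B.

From |q|vB = mv²/r, B = mv/(|q|r).
B = (9.109×10⁻³¹)(2.68×10⁴)/((1.602×10⁻¹⁹)(2.58×10⁻⁵)) ≈ 5.91×10⁻³ T.

B ≈ 5.91×10⁻³ T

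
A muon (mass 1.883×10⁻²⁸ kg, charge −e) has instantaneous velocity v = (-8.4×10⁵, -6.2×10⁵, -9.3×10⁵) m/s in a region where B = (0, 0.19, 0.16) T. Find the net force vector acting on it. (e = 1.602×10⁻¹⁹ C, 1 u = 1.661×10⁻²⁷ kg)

v×B = (7.75×10⁴, 1.34×10⁵, -1.60×10⁵) N/C.
F = q v×B = (−1.602×10⁻¹⁹ C)·(7.75×10⁴, 1.34×10⁵, -1.60×10⁵) = (-1.24×10⁻¹⁴, -2.15×10⁻¹⁴, 2.56×10⁻¹⁴) N.

F ≈ (-1.24×10⁻¹⁴, -2.15×10⁻¹⁴, 2.56×10⁻¹⁴) N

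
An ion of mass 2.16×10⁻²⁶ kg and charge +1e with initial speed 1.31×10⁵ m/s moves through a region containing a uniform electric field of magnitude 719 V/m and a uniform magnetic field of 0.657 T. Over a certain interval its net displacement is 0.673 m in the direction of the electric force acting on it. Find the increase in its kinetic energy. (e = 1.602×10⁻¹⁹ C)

The magnetic force is always ⟂ v and does no work; only the electric force changes KE.
ΔKE = F_E · d = |q|E d = (1.602×10⁻¹⁹)(719)(0.673) ≈ 7.75×10⁻¹⁷ J.

ΔKE ≈ 7.75×10⁻¹⁷ J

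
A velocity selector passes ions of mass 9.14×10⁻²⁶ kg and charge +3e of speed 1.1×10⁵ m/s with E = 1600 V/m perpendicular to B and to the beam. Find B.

Balance of forces in the selector: qE = qvB ⇒ B = E/v.
B = 1600/1.1×10⁵ = 0.015 T.

B = 0.015 T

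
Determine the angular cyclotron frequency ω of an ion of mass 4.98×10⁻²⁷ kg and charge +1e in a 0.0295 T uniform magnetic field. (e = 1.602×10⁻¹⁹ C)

ω ≈ 9.49×10⁵ rad/s

ω = |q|B/m.
ω = (1.602×10⁻¹⁹)(0.0295)/4.98×10⁻²⁷ ≈ 9.49×10⁵ rad/s.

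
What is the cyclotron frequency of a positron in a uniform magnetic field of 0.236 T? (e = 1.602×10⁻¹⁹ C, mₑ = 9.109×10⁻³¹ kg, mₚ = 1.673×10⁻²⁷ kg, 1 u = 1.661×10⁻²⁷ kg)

f ≈ 6.61×10⁹ Hz

f = |q|B/(2πm).
f = (1.602×10⁻¹⁹)(0.236)/(2π·9.109×10⁻³¹) ≈ 6.61×10⁹ Hz.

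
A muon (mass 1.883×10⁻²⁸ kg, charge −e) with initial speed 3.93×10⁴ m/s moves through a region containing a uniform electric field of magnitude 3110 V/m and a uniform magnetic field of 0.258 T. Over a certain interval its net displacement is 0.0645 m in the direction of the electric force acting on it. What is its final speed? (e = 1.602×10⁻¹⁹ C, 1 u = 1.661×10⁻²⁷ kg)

B does no work; ΔKE = |q|E d.
½mv_f² = ½mv₀² + |q|Ed = ½(1.883×10⁻²⁸)(3.93×10⁴)² + (1.602×10⁻¹⁹)(3110)(0.0645) ≈ 1.454×10⁻¹⁹ J + 3.214×10⁻¹⁷ J ≈ 3.228×10⁻¹⁷ J.
v_f = √(2·3.228×10⁻¹⁷/1.883×10⁻²⁸) ≈ 5.86×10⁵ m/s.

v_f ≈ 5.86×10⁵ m/s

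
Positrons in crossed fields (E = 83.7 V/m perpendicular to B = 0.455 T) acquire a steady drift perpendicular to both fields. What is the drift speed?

v_d ≈ 184 m/s

In crossed fields the guiding centre drifts at v_d = |E×B|/B² = E/B, independent of charge and mass.
v_d = 83.7/0.455 = 184 m/s.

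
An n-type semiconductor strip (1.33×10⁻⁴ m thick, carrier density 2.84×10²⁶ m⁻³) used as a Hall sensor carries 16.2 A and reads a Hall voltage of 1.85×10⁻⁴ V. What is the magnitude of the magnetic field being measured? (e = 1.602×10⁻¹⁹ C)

From V_H = IB/(n e t), B = V_H n e t / I.
B = (1.85×10⁻⁴)(2.84×10²⁶)(1.602×10⁻¹⁹)(1.33×10⁻⁴)/16.2 ≈ 0.0691 T.

B ≈ 0.0691 T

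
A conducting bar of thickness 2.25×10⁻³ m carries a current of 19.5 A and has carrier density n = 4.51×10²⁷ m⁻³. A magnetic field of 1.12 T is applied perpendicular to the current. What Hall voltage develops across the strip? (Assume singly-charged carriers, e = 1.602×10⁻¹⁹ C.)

V_H ≈ 1.34×10⁻⁵ V

V_H = IB/(n e t).
V_H = (19.5)(1.12)/((4.51×10²⁷)(1.602×10⁻¹⁹)(2.25×10⁻³)) ≈ 1.34×10⁻⁵ V.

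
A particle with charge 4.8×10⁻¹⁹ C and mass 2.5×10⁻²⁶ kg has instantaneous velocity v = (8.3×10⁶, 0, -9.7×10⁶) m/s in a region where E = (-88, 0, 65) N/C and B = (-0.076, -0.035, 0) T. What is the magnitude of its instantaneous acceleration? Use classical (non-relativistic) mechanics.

v×B = (-3.40×10⁵, 7.37×10⁵, -2.90×10⁵) N/C.
E + v×B = (-3.40×10⁵, 7.37×10⁵, -2.90×10⁵) N/C.
F = q(E + v×B) = (4.8×10⁻¹⁹ C)·(-3.40×10⁵, 7.37×10⁵, -2.90×10⁵) = (-1.63×10⁻¹³, 3.54×10⁻¹³, -1.39×10⁻¹³) N.
|a| = |F|/m = 4.138×10⁻¹³/2.5×10⁻²⁶ ≈ 1.66×10¹³ m/s².

|a| ≈ 1.66×10¹³ m/s²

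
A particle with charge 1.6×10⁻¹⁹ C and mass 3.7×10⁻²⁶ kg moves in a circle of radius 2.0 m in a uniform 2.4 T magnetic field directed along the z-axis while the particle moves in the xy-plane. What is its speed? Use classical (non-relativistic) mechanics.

From |q|vB = mv²/r, v = |q|Br/m.
v = (1.6×10⁻¹⁹)(2.4)(2.0)/3.7×10⁻²⁶ ≈ 2.1×10⁷ m/s.

v ≈ 2.1×10⁷ m/s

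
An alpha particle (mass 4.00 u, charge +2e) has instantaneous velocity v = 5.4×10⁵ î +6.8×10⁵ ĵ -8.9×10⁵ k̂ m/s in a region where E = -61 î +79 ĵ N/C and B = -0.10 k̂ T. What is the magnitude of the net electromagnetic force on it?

v×B = (-6.80×10⁴, 5.40×10⁴, 0) N/C.
E + v×B = (-6.81×10⁴, 5.41×10⁴, 0) N/C.
F = q(E + v×B) = (3.204×10⁻¹⁹ C)·(-6.81×10⁴, 5.41×10⁴, 0) = (-2.18×10⁻¹⁴, 1.73×10⁻¹⁴, 0) N.
|F| = 2.79×10⁻¹⁴ N.

|F| ≈ 2.79×10⁻¹⁴ N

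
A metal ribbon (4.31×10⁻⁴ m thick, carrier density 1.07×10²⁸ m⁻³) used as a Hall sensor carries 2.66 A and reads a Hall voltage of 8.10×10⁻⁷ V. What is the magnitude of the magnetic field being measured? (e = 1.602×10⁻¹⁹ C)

B ≈ 0.225 T

From V_H = IB/(n e t), B = V_H n e t / I.
B = (8.10×10⁻⁷)(1.07×10²⁸)(1.602×10⁻¹⁹)(4.31×10⁻⁴)/2.66 ≈ 0.225 T.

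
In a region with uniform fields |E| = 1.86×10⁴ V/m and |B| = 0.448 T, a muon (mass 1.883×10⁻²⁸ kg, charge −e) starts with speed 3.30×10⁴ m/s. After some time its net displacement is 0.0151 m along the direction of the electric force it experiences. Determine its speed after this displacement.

B does no work; ΔKE = |q|E d.
½mv_f² = ½mv₀² + |q|Ed = ½(1.883×10⁻²⁸)(3.30×10⁴)² + (1.602×10⁻¹⁹)(1.86×10⁴)(0.0151) ≈ 1.025×10⁻¹⁹ J + 4.499×10⁻¹⁷ J ≈ 4.510×10⁻¹⁷ J.
v_f = √(2·4.510×10⁻¹⁷/1.883×10⁻²⁸) ≈ 6.92×10⁵ m/s.

v_f ≈ 6.92×10⁵ m/s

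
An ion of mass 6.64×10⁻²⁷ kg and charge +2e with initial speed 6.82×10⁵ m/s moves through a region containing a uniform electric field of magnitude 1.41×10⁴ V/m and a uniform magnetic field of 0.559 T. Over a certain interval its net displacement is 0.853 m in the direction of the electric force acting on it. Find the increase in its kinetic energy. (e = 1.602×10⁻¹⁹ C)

The magnetic force is always ⟂ v and does no work; only the electric force changes KE.
ΔKE = F_E · d = |q|E d = (3.204×10⁻¹⁹)(1.41×10⁴)(0.853) ≈ 3.85×10⁻¹⁵ J.

ΔKE ≈ 3.85×10⁻¹⁵ J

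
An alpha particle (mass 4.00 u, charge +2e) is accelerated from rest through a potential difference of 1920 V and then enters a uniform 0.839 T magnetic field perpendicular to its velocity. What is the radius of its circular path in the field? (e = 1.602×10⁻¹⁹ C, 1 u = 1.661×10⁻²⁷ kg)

Acceleration: |q|V = ½mv² ⇒ v = √(2|q|V/m) = √(2·3.204×10⁻¹⁹·1920/6.644×10⁻²⁷) ≈ 4.303×10⁵ m/s.
In the field: r = mv/(|q|B) = (6.644×10⁻²⁷)(4.303×10⁵)/((3.204×10⁻¹⁹)(0.839)) ≈ 0.0106 m.

r ≈ 0.0106 m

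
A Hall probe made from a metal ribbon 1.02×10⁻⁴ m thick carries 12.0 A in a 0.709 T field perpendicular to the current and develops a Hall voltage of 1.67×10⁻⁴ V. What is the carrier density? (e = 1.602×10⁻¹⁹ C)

From V_H = IB/(n e t), n = IB/(V_H e t).
n = (12.0)(0.709)/((1.67×10⁻⁴)(1.602×10⁻¹⁹)(1.02×10⁻⁴)) ≈ 3.12×10²⁷ m⁻³.

n ≈ 3.12×10²⁷ m⁻³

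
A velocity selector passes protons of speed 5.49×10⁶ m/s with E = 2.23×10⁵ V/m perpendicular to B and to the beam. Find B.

Balance of forces in the selector: qE = qvB ⇒ B = E/v.
B = 2.23×10⁵/5.49×10⁶ = 0.0406 T.

B = 0.0406 T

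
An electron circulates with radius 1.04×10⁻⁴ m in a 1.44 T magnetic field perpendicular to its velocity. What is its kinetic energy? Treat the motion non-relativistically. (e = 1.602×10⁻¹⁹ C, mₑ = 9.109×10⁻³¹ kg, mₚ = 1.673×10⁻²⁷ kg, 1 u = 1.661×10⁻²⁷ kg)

KE ≈ 3.16×10⁻¹⁶ J

v = |q|Br/m, then KE = ½mv² = (qBr)²/(2m).
v = (1.602×10⁻¹⁹)(1.44)(1.04×10⁻⁴)/9.109×10⁻³¹ ≈ 2.634×10⁷ m/s.
KE = ½(9.109×10⁻³¹)(2.634×10⁷)² ≈ 3.16×10⁻¹⁶ J.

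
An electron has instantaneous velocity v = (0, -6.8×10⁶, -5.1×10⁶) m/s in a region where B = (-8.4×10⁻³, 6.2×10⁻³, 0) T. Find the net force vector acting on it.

v×B = (3.16×10⁴, 4.28×10⁴, -5.71×10⁴) N/C.
F = q v×B = (−1.602×10⁻¹⁹ C)·(3.16×10⁴, 4.28×10⁴, -5.71×10⁴) = (-5.07×10⁻¹⁵, -6.86×10⁻¹⁵, 9.15×10⁻¹⁵) N.

F ≈ (-5.07×10⁻¹⁵, -6.86×10⁻¹⁵, 9.15×10⁻¹⁵) N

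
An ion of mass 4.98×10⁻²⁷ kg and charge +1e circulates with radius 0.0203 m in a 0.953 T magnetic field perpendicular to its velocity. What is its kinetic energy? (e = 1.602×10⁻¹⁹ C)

KE ≈ 6020 eV

v = |q|Br/m, then KE = ½mv² = (qBr)²/(2m).
v = (1.602×10⁻¹⁹)(0.953)(0.0203)/4.98×10⁻²⁷ ≈ 6.223×10⁵ m/s.
KE = ½(4.98×10⁻²⁷)(6.223×10⁵)² ≈ 9.64×10⁻¹⁶ J = 6020 eV.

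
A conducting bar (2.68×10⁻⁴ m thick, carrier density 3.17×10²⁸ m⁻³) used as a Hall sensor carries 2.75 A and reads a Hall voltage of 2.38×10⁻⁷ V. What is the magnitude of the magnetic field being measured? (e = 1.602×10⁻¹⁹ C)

B ≈ 0.118 T

From V_H = IB/(n e t), B = V_H n e t / I.
B = (2.38×10⁻⁷)(3.17×10²⁸)(1.602×10⁻¹⁹)(2.68×10⁻⁴)/2.75 ≈ 0.118 T.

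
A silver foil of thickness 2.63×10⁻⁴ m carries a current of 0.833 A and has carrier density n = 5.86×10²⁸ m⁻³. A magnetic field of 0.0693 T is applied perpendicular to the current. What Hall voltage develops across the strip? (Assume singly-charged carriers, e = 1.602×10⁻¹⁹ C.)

V_H = IB/(n e t).
V_H = (0.833)(0.0693)/((5.86×10²⁸)(1.602×10⁻¹⁹)(2.63×10⁻⁴)) ≈ 2.34×10⁻⁸ V.

V_H ≈ 2.34×10⁻⁸ V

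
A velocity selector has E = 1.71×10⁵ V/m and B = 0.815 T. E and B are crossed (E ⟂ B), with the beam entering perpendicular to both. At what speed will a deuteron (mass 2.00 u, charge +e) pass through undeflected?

v = 2.10×10⁵ m/s

Straight-line motion ⇒ electric and magnetic forces cancel, so E = vB.
v = E/B = 1.71×10⁵/0.815 = 2.10×10⁵ m/s.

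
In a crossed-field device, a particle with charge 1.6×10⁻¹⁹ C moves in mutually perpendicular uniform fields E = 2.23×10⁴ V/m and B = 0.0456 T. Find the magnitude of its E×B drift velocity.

v_d ≈ 4.89×10⁵ m/s

The E×B drift speed is v_d = E/B.
v_d = 2.23×10⁴/0.0456 = 4.89×10⁵ m/s.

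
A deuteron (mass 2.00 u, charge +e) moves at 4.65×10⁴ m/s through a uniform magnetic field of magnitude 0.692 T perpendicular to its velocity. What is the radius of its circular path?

The magnetic force provides the centripetal force: |q|vB = mv²/r.
r = mv/(|q|B) = (3.322×10⁻²⁷)(4.65×10⁴)/((1.602×10⁻¹⁹)(0.692)) ≈ 1.39×10⁻³ m.

r ≈ 1.39×10⁻³ m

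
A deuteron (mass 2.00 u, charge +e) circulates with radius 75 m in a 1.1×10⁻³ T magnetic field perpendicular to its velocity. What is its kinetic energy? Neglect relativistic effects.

v = |q|Br/m, then KE = ½mv² = (qBr)²/(2m).
v = (1.602×10⁻¹⁹)(1.1×10⁻³)(75)/3.322×10⁻²⁷ ≈ 3.978×10⁶ m/s.
KE = ½(3.322×10⁻²⁷)(3.978×10⁶)² ≈ 2.6×10⁻¹⁴ J.

KE ≈ 2.6×10⁻¹⁴ J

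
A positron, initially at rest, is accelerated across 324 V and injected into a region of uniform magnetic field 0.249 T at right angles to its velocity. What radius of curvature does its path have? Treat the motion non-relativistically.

Acceleration: |q|V = ½mv² ⇒ v = √(2|q|V/m) = √(2·1.602×10⁻¹⁹·324/9.109×10⁻³¹) ≈ 1.068×10⁷ m/s.
In the field: r = mv/(|q|B) = (9.109×10⁻³¹)(1.068×10⁷)/((1.602×10⁻¹⁹)(0.249)) ≈ 2.44×10⁻⁴ m.

r ≈ 2.44×10⁻⁴ m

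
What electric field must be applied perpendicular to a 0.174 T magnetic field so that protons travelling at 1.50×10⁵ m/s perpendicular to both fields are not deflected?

E = 2.61×10⁴ V/m

For straight-line motion qE = qvB, so E = vB.
E = 1.50×10⁵ × 0.174 = 2.61×10⁴ V/m.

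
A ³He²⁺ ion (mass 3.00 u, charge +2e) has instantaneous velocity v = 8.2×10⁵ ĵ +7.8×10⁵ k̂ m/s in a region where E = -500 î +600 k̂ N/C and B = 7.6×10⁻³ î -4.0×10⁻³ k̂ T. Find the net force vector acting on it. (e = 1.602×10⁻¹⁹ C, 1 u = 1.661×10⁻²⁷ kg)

F ≈ (-1.21×10⁻¹⁵, 1.90×10⁻¹⁵, -1.80×10⁻¹⁵) N

v×B = (-3280, 5930, -6230) N/C.
E + v×B = (-3780, 5930, -5630) N/C.
F = q(E + v×B) = (3.204×10⁻¹⁹ C)·(-3780, 5930, -5630) = (-1.21×10⁻¹⁵, 1.90×10⁻¹⁵, -1.80×10⁻¹⁵) N.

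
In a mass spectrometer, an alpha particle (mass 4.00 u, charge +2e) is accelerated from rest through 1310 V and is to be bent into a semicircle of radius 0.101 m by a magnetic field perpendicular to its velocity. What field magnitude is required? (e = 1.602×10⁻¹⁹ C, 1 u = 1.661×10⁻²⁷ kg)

B ≈ 0.0730 T

v = √(2|q|V/m) = √(2·3.204×10⁻¹⁹·1310/6.644×10⁻²⁷) ≈ 3.555×10⁵ m/s.
B = mv/(|q|r) = (6.644×10⁻²⁷)(3.555×10⁵)/((3.204×10⁻¹⁹)(0.101)) ≈ 0.0730 T.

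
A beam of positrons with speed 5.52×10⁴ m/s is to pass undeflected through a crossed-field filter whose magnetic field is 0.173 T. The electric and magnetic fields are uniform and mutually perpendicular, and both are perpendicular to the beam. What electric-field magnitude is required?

For straight-line motion qE = qvB, so E = vB.
E = 5.52×10⁴ × 0.173 = 9550 V/m.

E = 9550 V/m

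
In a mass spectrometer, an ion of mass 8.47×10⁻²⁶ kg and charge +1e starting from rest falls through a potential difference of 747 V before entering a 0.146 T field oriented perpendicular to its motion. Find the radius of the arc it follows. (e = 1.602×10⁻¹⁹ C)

r ≈ 0.193 m

Acceleration: |q|V = ½mv² ⇒ v = √(2|q|V/m) = √(2·1.602×10⁻¹⁹·747/8.47×10⁻²⁶) ≈ 5.316×10⁴ m/s.
In the field: r = mv/(|q|B) = (8.47×10⁻²⁶)(5.316×10⁴)/((1.602×10⁻¹⁹)(0.146)) ≈ 0.193 m.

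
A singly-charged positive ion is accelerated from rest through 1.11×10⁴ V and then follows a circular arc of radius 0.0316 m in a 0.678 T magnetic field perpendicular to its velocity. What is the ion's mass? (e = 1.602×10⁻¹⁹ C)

Combine |q|V = ½mv² and r = mv/(|q|B): eliminate v to get m = qB²r²/(2V).
m = (1.602×10⁻¹⁹)(0.678)²(0.0316)²/(2·1.11×10⁴) ≈ 3.31×10⁻²⁷ kg.

m ≈ 3.31×10⁻²⁷ kg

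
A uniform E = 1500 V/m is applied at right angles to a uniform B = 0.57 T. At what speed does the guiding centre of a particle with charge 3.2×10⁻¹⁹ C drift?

v_d ≈ 2600 m/s

The steady drift has the magnetic force balancing the electric force, so v_d = E/B.
v_d = 1500/0.57 = 2600 m/s.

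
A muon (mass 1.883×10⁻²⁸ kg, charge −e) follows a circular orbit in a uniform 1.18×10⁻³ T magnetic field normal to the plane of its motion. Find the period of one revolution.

T ≈ 6.26×10⁻⁶ s

The cyclotron period depends only on m, q, B: T = 2πm/(|q|B).
T = 2π(1.883×10⁻²⁸)/((1.602×10⁻¹⁹)(1.18×10⁻³)) ≈ 6.26×10⁻⁶ s.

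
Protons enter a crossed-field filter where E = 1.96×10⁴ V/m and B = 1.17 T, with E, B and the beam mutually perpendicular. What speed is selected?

v = 1.68×10⁴ m/s

For undeflected motion the electric and magnetic forces balance: qE = qvB.
v = E/B = 1.96×10⁴/1.17 = 1.68×10⁴ m/s.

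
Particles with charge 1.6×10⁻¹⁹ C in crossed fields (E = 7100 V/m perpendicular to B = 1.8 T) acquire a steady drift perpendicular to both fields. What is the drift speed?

The steady drift has the magnetic force balancing the electric force, so v_d = E/B.
v_d = 7100/1.8 = 3900 m/s.

v_d ≈ 3900 m/s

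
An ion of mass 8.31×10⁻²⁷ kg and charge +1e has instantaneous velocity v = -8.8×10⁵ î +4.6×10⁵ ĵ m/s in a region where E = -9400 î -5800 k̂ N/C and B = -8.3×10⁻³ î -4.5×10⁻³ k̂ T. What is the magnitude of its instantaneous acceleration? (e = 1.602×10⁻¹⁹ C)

v×B = (-2070, -3960, 3820) N/C.
E + v×B = (-1.15×10⁴, -3960, -1980) N/C.
F = q(E + v×B) = (1.602×10⁻¹⁹ C)·(-1.15×10⁴, -3960, -1980) = (-1.84×10⁻¹⁵, -6.34×10⁻¹⁶, -3.18×10⁻¹⁶) N.
|a| = |F|/m = 1.970×10⁻¹⁵/8.31×10⁻²⁷ ≈ 2.37×10¹¹ m/s².

|a| ≈ 2.37×10¹¹ m/s²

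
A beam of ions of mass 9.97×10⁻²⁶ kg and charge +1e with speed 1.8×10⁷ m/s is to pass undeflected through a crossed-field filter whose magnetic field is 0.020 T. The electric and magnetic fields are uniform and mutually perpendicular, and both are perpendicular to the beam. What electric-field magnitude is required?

E = 3.6×10⁵ V/m

For straight-line motion qE = qvB, so E = vB.
E = 1.8×10⁷ × 0.020 = 3.6×10⁵ V/m.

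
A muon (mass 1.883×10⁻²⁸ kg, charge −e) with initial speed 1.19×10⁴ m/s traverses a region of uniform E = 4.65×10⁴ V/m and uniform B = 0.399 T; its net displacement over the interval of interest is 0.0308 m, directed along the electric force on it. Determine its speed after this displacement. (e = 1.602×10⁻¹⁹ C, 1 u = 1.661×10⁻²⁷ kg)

B does no work; ΔKE = |q|E d.
½mv_f² = ½mv₀² + |q|Ed = ½(1.883×10⁻²⁸)(1.19×10⁴)² + (1.602×10⁻¹⁹)(4.65×10⁴)(0.0308) ≈ 1.333×10⁻²⁰ J + 2.294×10⁻¹⁶ J ≈ 2.295×10⁻¹⁶ J.
v_f = √(2·2.295×10⁻¹⁶/1.883×10⁻²⁸) ≈ 1.56×10⁶ m/s.

v_f ≈ 1.56×10⁶ m/s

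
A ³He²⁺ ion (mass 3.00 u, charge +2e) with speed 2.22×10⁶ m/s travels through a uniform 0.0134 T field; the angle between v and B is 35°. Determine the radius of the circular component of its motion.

v⊥ = v sinθ = 2.22×10⁶·sin35° ≈ 1.273×10⁶ m/s.
r = m v⊥/(|q|B) = (4.983×10⁻²⁷)(1.273×10⁶)/((3.204×10⁻¹⁹)(0.0134)) ≈ 1.48 m.

r ≈ 1.48 m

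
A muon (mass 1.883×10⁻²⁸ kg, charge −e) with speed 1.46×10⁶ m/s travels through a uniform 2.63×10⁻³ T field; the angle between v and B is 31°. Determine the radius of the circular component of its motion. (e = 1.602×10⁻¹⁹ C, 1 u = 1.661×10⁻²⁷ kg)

r ≈ 0.336 m

v⊥ = v sinθ = 1.46×10⁶·sin31° ≈ 7.520×10⁵ m/s.
r = m v⊥/(|q|B) = (1.883×10⁻²⁸)(7.520×10⁵)/((1.602×10⁻¹⁹)(2.63×10⁻³)) ≈ 0.336 m.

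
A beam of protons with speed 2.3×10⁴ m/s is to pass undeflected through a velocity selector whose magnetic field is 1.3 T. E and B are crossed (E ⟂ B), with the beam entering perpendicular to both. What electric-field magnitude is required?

For straight-line motion qE = qvB, so E = vB.
E = 2.3×10⁴ × 1.3 = 3.0×10⁴ V/m.

E = 3.0×10⁴ V/m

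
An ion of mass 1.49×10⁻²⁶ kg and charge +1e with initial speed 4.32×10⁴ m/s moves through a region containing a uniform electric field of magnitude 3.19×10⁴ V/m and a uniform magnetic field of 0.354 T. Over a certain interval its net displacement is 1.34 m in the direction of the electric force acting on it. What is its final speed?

B does no work; ΔKE = |q|E d.
½mv_f² = ½mv₀² + |q|Ed = ½(1.49×10⁻²⁶)(4.32×10⁴)² + (1.602×10⁻¹⁹)(3.19×10⁴)(1.34) ≈ 1.390×10⁻¹⁷ J + 6.848×10⁻¹⁵ J ≈ 6.862×10⁻¹⁵ J.
v_f = √(2·6.862×10⁻¹⁵/1.49×10⁻²⁶) ≈ 9.60×10⁵ m/s.

v_f ≈ 9.60×10⁵ m/s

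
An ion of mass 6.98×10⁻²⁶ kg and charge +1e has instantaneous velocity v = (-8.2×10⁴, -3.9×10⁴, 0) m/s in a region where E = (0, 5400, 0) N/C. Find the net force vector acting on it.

F ≈ (0, 8.65×10⁻¹⁶, 0) N

Only an electric field acts, so F = qE = (1.602×10⁻¹⁹ C)·(0, 5400, 0) = (0, 8.65×10⁻¹⁶, 0) N.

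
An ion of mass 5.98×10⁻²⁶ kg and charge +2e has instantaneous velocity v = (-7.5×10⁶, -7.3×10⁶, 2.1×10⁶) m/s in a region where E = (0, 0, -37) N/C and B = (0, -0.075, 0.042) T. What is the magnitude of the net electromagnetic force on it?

|F| ≈ 2.12×10⁻¹³ N

v×B = (-1.49×10⁵, 3.15×10⁵, 5.62×10⁵) N/C.
E + v×B = (-1.49×10⁵, 3.15×10⁵, 5.62×10⁵) N/C.
F = q(E + v×B) = (3.204×10⁻¹⁹ C)·(-1.49×10⁵, 3.15×10⁵, 5.62×10⁵) = (-4.78×10⁻¹⁴, 1.01×10⁻¹³, 1.80×10⁻¹³) N.
|F| = 2.12×10⁻¹³ N.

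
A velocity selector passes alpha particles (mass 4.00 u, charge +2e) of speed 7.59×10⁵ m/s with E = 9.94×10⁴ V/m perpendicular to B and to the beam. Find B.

Balance of forces in the selector: qE = qvB ⇒ B = E/v.
B = 9.94×10⁴/7.59×10⁵ = 0.131 T.

B = 0.131 T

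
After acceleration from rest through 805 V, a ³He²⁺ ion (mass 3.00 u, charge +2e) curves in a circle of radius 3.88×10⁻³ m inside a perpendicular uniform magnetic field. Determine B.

v = √(2|q|V/m) = √(2·3.204×10⁻¹⁹·805/4.983×10⁻²⁷) ≈ 3.217×10⁵ m/s.
B = mv/(|q|r) = (4.983×10⁻²⁷)(3.217×10⁵)/((3.204×10⁻¹⁹)(3.88×10⁻³)) ≈ 1.29 T.

B ≈ 1.29 T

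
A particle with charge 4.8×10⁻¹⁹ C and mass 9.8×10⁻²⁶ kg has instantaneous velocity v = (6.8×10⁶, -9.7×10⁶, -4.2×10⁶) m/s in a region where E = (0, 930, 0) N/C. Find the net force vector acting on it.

F ≈ (0, 4.46×10⁻¹⁶, 0) N

Only an electric field acts, so F = qE = (4.8×10⁻¹⁹ C)·(0, 930, 0) = (0, 4.46×10⁻¹⁶, 0) N.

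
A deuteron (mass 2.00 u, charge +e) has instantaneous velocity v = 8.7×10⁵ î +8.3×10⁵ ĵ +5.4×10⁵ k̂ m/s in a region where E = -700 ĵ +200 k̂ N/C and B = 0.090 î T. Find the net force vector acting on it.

v×B = (0, 4.86×10⁴, -7.47×10⁴) N/C.
E + v×B = (0, 4.79×10⁴, -7.45×10⁴) N/C.
F = q(E + v×B) = (1.602×10⁻¹⁹ C)·(0, 4.79×10⁴, -7.45×10⁴) = (0, 7.67×10⁻¹⁵, -1.19×10⁻¹⁴) N.

F ≈ (0, 7.67×10⁻¹⁵, -1.19×10⁻¹⁴) N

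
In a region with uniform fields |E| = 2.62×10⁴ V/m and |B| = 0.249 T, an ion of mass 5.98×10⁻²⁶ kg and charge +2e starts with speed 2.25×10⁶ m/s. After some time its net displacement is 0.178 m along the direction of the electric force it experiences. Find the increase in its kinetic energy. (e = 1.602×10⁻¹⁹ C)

ΔKE ≈ 1.49×10⁻¹⁵ J

The magnetic force is always ⟂ v and does no work; only the electric force changes KE.
ΔKE = F_E · d = |q|E d = (3.204×10⁻¹⁹)(2.62×10⁴)(0.178) ≈ 1.49×10⁻¹⁵ J.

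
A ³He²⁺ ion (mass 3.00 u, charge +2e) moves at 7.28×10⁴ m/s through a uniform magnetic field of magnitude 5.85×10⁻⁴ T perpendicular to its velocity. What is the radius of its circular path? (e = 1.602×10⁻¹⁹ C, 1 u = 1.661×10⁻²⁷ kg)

r ≈ 1.94 m

The magnetic force provides the centripetal force: |q|vB = mv²/r.
r = mv/(|q|B) = (4.983×10⁻²⁷)(7.28×10⁴)/((3.204×10⁻¹⁹)(5.85×10⁻⁴)) ≈ 1.94 m.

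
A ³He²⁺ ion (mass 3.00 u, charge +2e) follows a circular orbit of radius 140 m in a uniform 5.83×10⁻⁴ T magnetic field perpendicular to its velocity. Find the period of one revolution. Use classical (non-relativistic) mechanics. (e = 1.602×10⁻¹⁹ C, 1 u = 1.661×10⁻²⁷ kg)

The cyclotron period depends only on m, q, B: T = 2πm/(|q|B).
T = 2π(4.983×10⁻²⁷)/((3.204×10⁻¹⁹)(5.83×10⁻⁴)) ≈ 1.68×10⁻⁴ s.

T ≈ 1.68×10⁻⁴ s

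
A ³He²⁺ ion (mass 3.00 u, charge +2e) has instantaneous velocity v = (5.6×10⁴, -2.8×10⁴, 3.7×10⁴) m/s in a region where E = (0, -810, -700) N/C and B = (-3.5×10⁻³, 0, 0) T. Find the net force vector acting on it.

F ≈ (0, -3.01×10⁻¹⁶, -2.56×10⁻¹⁶) N

v×B = (0, -130, -98.0) N/C.
E + v×B = (0, -940, -798) N/C.
F = q(E + v×B) = (3.204×10⁻¹⁹ C)·(0, -940, -798) = (0, -3.01×10⁻¹⁶, -2.56×10⁻¹⁶) N.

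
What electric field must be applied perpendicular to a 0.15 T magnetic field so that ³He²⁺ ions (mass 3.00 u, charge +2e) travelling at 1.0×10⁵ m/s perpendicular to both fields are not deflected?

For straight-line motion qE = qvB, so E = vB.
E = 1.0×10⁵ × 0.15 = 1.5×10⁴ V/m.

E = 1.5×10⁴ V/m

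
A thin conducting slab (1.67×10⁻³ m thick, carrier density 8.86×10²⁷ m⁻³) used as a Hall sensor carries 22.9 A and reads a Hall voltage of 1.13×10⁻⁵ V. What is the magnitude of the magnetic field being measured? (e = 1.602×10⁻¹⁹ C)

From V_H = IB/(n e t), B = V_H n e t / I.
B = (1.13×10⁻⁵)(8.86×10²⁷)(1.602×10⁻¹⁹)(1.67×10⁻³)/22.9 ≈ 1.17 T.

B ≈ 1.17 T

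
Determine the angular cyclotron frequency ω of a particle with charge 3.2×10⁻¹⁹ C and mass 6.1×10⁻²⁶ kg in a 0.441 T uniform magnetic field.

ω = |q|B/m.
ω = (3.2×10⁻¹⁹)(0.441)/6.1×10⁻²⁶ ≈ 2.31×10⁶ rad/s.

ω ≈ 2.31×10⁶ rad/s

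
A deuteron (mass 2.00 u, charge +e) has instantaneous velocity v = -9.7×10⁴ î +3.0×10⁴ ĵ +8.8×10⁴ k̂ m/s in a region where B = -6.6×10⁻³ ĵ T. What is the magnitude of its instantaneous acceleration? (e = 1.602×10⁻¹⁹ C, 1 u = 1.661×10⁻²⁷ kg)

v×B = (581, 0, 640) N/C.
F = q v×B = (1.602×10⁻¹⁹ C)·(581, 0, 640) = (9.30×10⁻¹⁷, 0, 1.03×10⁻¹⁶) N.
|a| = |F|/m = 1.385×10⁻¹⁶/3.322×10⁻²⁷ ≈ 4.17×10¹⁰ m/s².

|a| ≈ 4.17×10¹⁰ m/s²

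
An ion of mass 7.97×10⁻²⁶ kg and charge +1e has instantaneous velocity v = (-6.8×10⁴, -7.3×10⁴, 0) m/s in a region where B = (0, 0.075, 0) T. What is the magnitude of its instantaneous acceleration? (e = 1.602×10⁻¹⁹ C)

v×B = (0, 0, -5100) N/C.
F = q v×B = (1.602×10⁻¹⁹ C)·(0, 0, -5100) = (0, 0, -8.17×10⁻¹⁶) N.
|a| = |F|/m = 8.170×10⁻¹⁶/7.97×10⁻²⁶ ≈ 1.03×10¹⁰ m/s².

|a| ≈ 1.03×10¹⁰ m/s²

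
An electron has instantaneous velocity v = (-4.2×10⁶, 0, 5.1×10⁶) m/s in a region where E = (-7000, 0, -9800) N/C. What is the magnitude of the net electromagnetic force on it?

|F| ≈ 1.93×10⁻¹⁵ N

Only an electric field acts, so F = qE = (−1.602×10⁻¹⁹ C)·(-7000, 0, -9800) = (1.12×10⁻¹⁵, 0, 1.57×10⁻¹⁵) N.
|F| = 1.93×10⁻¹⁵ N.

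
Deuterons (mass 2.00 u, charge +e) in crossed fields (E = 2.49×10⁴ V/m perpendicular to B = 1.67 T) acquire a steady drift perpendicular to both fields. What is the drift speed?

v_d ≈ 1.49×10⁴ m/s

The steady drift has the magnetic force balancing the electric force, so v_d = E/B.
v_d = 2.49×10⁴/1.67 = 1.49×10⁴ m/s.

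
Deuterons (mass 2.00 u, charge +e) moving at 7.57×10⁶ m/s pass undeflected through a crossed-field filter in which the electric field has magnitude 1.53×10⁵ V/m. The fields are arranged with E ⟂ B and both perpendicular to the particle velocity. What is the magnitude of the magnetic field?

Balance of forces in the selector: qE = qvB ⇒ B = E/v.
B = 1.53×10⁵/7.57×10⁶ = 0.0202 T.

B = 0.0202 T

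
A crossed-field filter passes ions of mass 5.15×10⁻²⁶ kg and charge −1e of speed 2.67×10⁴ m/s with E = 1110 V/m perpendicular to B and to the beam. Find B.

Balance of forces in the selector: qE = qvB ⇒ B = E/v.
B = 1110/2.67×10⁴ = 0.0416 T.

B = 0.0416 T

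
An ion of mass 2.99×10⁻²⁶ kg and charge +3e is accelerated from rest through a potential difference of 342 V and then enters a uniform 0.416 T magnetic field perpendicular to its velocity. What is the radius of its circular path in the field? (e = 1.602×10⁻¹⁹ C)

Acceleration: |q|V = ½mv² ⇒ v = √(2|q|V/m) = √(2·4.806×10⁻¹⁹·342/2.99×10⁻²⁶) ≈ 1.049×10⁵ m/s.
In the field: r = mv/(|q|B) = (2.99×10⁻²⁶)(1.049×10⁵)/((4.806×10⁻¹⁹)(0.416)) ≈ 0.0157 m.

r ≈ 0.0157 m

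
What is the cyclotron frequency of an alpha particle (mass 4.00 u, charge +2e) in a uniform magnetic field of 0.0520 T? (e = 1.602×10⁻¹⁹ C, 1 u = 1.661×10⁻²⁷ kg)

f = |q|B/(2πm).
f = (3.204×10⁻¹⁹)(0.0520)/(2π·6.644×10⁻²⁷) ≈ 3.99×10⁵ Hz.

f ≈ 3.99×10⁵ Hz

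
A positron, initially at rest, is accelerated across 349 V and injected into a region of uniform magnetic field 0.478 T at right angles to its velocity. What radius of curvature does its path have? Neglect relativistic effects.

Acceleration: |q|V = ½mv² ⇒ v = √(2|q|V/m) = √(2·1.602×10⁻¹⁹·349/9.109×10⁻³¹) ≈ 1.108×10⁷ m/s.
In the field: r = mv/(|q|B) = (9.109×10⁻³¹)(1.108×10⁷)/((1.602×10⁻¹⁹)(0.478)) ≈ 1.32×10⁻⁴ m.

r ≈ 1.32×10⁻⁴ m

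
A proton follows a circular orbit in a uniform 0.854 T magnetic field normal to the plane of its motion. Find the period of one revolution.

The cyclotron period depends only on m, q, B: T = 2πm/(|q|B).
T = 2π(1.673×10⁻²⁷)/((1.602×10⁻¹⁹)(0.854)) ≈ 7.68×10⁻⁸ s.

T ≈ 7.68×10⁻⁸ s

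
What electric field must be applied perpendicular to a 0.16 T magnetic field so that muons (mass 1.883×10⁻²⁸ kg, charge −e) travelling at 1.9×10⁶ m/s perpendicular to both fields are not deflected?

E = 3.0×10⁵ V/m

For straight-line motion qE = qvB, so E = vB.
E = 1.9×10⁶ × 0.16 = 3.0×10⁵ V/m.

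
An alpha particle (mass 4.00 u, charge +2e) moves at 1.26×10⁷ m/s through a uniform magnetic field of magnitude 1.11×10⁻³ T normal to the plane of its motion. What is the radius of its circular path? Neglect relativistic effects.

The magnetic force provides the centripetal force: |q|vB = mv²/r.
r = mv/(|q|B) = (6.644×10⁻²⁷)(1.26×10⁷)/((3.204×10⁻¹⁹)(1.11×10⁻³)) ≈ 235 m.

r ≈ 235 m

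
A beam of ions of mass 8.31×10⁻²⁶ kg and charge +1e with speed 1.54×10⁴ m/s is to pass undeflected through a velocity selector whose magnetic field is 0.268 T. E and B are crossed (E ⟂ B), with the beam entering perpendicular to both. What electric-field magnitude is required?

For straight-line motion qE = qvB, so E = vB.
E = 1.54×10⁴ × 0.268 = 4130 V/m.

E = 4130 V/m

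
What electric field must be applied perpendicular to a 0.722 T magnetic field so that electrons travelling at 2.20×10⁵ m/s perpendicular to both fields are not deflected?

E = 1.59×10⁵ V/m

For straight-line motion qE = qvB, so E = vB.
E = 2.20×10⁵ × 0.722 = 1.59×10⁵ V/m.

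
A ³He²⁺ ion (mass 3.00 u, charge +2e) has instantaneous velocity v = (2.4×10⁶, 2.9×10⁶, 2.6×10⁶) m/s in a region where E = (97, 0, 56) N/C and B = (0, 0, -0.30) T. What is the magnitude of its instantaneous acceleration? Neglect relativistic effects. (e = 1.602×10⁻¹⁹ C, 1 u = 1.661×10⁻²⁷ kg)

|a| ≈ 7.26×10¹³ m/s²

v×B = (-8.70×10⁵, 7.20×10⁵, 0) N/C.
E + v×B = (-8.70×10⁵, 7.20×10⁵, 56.0) N/C.
F = q(E + v×B) = (3.204×10⁻¹⁹ C)·(-8.70×10⁵, 7.20×10⁵, 56.0) = (-2.79×10⁻¹³, 2.31×10⁻¹³, 1.79×10⁻¹⁷) N.
|a| = |F|/m = 3.618×10⁻¹³/4.983×10⁻²⁷ ≈ 7.26×10¹³ m/s².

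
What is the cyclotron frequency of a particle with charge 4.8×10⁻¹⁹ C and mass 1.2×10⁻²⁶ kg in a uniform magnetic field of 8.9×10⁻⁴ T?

f = |q|B/(2πm).
f = (4.8×10⁻¹⁹)(8.9×10⁻⁴)/(2π·1.2×10⁻²⁶) ≈ 5700 Hz.

f ≈ 5700 Hz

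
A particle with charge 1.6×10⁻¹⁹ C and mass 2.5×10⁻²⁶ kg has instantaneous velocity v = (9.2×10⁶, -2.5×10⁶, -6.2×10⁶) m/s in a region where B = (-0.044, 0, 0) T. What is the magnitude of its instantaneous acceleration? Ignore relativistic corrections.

v×B = (0, 2.73×10⁵, -1.10×10⁵) N/C.
F = q v×B = (1.6×10⁻¹⁹ C)·(0, 2.73×10⁵, -1.10×10⁵) = (0, 4.36×10⁻¹⁴, -1.76×10⁻¹⁴) N.
|a| = |F|/m = 4.706×10⁻¹⁴/2.5×10⁻²⁶ ≈ 1.88×10¹² m/s².

|a| ≈ 1.88×10¹² m/s²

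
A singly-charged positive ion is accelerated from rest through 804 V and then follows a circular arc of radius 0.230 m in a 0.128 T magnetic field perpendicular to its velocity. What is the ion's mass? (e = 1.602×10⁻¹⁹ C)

Combine |q|V = ½mv² and r = mv/(|q|B): eliminate v to get m = qB²r²/(2V).
m = (1.602×10⁻¹⁹)(0.128)²(0.230)²/(2·804) ≈ 8.63×10⁻²⁶ kg.

m ≈ 8.63×10⁻²⁶ kg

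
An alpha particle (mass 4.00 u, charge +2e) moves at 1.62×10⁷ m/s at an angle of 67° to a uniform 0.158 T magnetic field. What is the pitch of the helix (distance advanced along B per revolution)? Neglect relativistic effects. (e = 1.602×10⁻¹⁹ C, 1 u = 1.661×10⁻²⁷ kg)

v∥ = v cosθ = 1.62×10⁷·cos67° ≈ 6.330×10⁶ m/s.
T = 2πm/(|q|B) = 2π(6.644×10⁻²⁷)/((3.204×10⁻¹⁹)(0.158)) ≈ 8.246×10⁻⁷ s.
pitch = v∥ T = (6.330×10⁶)(8.246×10⁻⁷) ≈ 5.22 m.

p ≈ 5.22 m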